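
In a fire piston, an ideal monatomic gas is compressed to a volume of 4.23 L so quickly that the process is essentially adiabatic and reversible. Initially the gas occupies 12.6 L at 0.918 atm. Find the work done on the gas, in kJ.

W ≈ 1.88 kJ

γ = 5/3 for a monatomic ideal gas.
P₂ = P₁(V₁/V₂)^γ = 0.918×(12.6/4.23)^(5/3) = 5.661 atm.
For a reversible adiabat, W_by_gas = (P₁V₁ − P₂V₂)/(γ−1).
W_by = (93020×0.0126 − 573600×0.00423) / (2/3) = -1881 J.
W_on_gas = −W_by = 1881 J.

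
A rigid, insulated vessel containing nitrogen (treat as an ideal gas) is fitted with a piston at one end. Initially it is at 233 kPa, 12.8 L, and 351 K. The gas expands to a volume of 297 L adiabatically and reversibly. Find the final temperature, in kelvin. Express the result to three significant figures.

For a reversible adiabat TV^(γ−1) is constant, so T₂ = T₁ (V₁/V₂)^(γ−1).
γ = 7/5 for a diatomic ideal gas.
T₂ = 351 × (12.8/297)^(2/5) = 99.79 K.

T₂ ≈ 99.8 K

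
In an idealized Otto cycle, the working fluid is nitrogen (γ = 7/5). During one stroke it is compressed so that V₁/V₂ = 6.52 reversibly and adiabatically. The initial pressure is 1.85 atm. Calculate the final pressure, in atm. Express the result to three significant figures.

Since PV^γ is constant along a reversible adiabat, P₂ = P₁ (V₁/V₂)^γ.
P₂ = 1.85 × 6.52^(7/5) = 25.53 atm.

P₂ ≈ 25.5 atm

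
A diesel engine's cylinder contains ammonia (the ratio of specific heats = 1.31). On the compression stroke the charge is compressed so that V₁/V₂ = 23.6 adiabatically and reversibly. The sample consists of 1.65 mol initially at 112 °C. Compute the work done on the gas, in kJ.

Adiabatic: T₁V₁^(γ−1) = T₂V₂^(γ−1) ⇒ T₂ = T₁ (V₁/V₂)^(γ−1).
T₁ = 112 °C = 385.1 K.
T₂ = 385.1 × 23.6^(0.31) = 1026 K.
Q = 0, so ΔU = W_on_gas = nCᵥΔT with Cᵥ = R/(γ−1) = 26.82 J/(mol·K).
ΔU = 1.65 × 26.82 × (1026 − 385.1) = 28370 J.

W ≈ 28.4 kJ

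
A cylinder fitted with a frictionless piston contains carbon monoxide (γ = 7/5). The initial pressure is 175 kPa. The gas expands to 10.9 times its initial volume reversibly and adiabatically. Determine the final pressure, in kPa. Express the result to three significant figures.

Since PV^γ is constant along a reversible adiabat, P₂ = P₁ (V₁/V₂)^γ.
P₂ = 175 × (1/10.9)^(7/5) = 6.175 kPa.

P₂ ≈ 6.18 kPa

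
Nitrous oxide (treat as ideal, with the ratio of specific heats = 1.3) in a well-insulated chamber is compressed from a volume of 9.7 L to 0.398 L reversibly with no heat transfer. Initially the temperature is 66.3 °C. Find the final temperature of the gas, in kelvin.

For a reversible adiabat TV^(γ−1) is constant, so T₂ = T₁ (V₁/V₂)^(γ−1).
T₁ = 66.3 °C = 339.4 K.
T₂ = 339.4 × (9.7/0.398)^(0.3) = 884.8 K.

T₂ ≈ 885 K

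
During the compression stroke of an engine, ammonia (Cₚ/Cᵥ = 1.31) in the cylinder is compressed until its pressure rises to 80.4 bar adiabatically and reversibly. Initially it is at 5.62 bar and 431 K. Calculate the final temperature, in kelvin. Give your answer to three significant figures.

Adiabatic: T₂/T₁ = (P₂/P₁)^((γ−1)/γ).
T₂ = 431 × (80.4/5.62)^(0.237) = 808.9 K.

T₂ ≈ 809 K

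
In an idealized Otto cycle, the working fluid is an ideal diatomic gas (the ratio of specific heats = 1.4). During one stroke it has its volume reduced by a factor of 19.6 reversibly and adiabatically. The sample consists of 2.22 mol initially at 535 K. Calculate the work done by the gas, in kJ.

W ≈ -56.5 kJ

For a reversible adiabat TV^(γ−1) is constant, so T₂ = T₁ (V₁/V₂)^(γ−1).
T₂ = 535 × 19.6^(0.4) = 1759 K.
Q = 0, so ΔU = W_on_gas = nCᵥΔT with Cᵥ = R/(γ−1) = 20.79 J/(mol·K).
ΔU = 2.22 × 20.79 × (1759 − 535) = 56480 J.
Work done by the gas = −ΔU = -56480 J.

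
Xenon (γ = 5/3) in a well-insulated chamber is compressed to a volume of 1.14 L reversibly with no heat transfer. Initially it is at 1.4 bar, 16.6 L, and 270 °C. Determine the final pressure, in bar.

P₂ ≈ 122 bar

Adiabatic: P₁V₁^γ = P₂V₂^γ ⇒ P₂ = P₁ (V₁/V₂)^γ.
P₂ = 1.4 × (16.6/1.14)^(5/3) = 121.6 bar.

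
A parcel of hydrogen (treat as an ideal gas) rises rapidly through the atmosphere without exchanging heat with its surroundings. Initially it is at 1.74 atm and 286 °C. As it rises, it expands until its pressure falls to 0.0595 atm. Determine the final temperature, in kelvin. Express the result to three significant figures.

T₂ ≈ 213 K

Along an adiabat T P^((1−γ)/γ) is constant, so T₂ = T₁ (P₂/P₁)^((γ−1)/γ).
For a diatomic ideal gas γ = 7/5, so (γ−1)/γ = 2/7.
T₁ = 286 °C = 559.1 K.
T₂ = 559.1 × (0.0595/1.74)^(2/7) = 213.1 K.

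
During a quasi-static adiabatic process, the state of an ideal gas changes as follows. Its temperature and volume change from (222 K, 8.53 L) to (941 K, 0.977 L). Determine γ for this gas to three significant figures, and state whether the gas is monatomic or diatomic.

γ ≈ 1.67; monatomic

TV^(γ−1) = const ⇒ γ − 1 = ln(T₂/T₁) / ln(V₁/V₂).
γ = 1 + ln(941/222) / ln(8.53/0.977) = 1.667.
γ ≈ 1.67 is close to 5/3, so the gas is monatomic.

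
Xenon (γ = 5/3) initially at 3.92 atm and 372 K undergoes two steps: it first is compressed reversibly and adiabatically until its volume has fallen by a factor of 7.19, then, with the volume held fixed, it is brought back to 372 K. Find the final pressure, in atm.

P₃ ≈ 28.2 atm

Adiabatic step (PV^γ = const): P₂ = 3.92×7.19^(5/3) = 105 atm; T₂ = 372×7.19^(2/3) = 1386 K.
Isochoric: P₃ = P₂(T₃/T₂) = 105 × (372/1386) = 28.18 atm.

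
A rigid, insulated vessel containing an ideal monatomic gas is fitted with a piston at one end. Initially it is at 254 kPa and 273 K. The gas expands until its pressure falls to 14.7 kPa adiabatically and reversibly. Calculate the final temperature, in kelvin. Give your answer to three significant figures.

Adiabatic: T₂/T₁ = (P₂/P₁)^((γ−1)/γ).
For a monatomic ideal gas γ = 5/3, so (γ−1)/γ = 2/5.
T₂ = 273 × (14.7/254)^(2/5) = 87.33 K.

T₂ ≈ 87.3 K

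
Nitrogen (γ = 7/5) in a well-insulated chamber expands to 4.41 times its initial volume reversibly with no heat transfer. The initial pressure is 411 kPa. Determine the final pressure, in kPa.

Since PV^γ is constant along a reversible adiabat, P₂ = P₁ (V₁/V₂)^γ.
P₂ = 411 × (1/4.41)^(7/5) = 51.48 kPa.

P₂ ≈ 51.5 kPa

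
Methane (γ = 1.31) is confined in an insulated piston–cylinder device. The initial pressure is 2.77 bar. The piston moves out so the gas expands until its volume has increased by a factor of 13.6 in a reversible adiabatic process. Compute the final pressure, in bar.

P₂ ≈ 0.0907 bar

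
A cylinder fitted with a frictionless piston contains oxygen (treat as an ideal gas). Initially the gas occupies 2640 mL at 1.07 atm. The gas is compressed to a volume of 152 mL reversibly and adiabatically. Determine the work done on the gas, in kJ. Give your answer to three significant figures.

γ = 7/5 for a diatomic ideal gas.
P₂ = P₁(V₁/V₂)^γ = 1.07×(2640/152)^(7/5) = 58.22 atm.
For a reversible adiabat, W_by_gas = (P₁V₁ − P₂V₂)/(γ−1).
W_by = (108400×0.00264 − 5.899×10^6×0.000152) / (2/5) = -1526 J.
W_on_gas = −W_by = 1526 J.

W ≈ 1.53 kJ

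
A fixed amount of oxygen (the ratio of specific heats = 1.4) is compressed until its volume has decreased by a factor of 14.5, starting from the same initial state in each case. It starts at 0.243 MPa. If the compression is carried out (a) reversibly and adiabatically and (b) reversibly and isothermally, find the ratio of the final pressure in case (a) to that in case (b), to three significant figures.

P_adiabatic / P_isothermal ≈ 2.91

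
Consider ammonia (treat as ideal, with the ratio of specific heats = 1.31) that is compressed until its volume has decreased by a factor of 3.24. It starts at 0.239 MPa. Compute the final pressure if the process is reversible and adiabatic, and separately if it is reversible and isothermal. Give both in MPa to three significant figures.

Isothermal: P₂ = P₁(V₁/V₂) = 0.239×3.24 = 0.7744 MPa.
Adiabatic: P₂ = P₁(V₁/V₂)^γ = 0.239×3.24^(1.31) = 1.115 MPa.

adiabatic: 1.11 MPa; isothermal: 0.774 MPa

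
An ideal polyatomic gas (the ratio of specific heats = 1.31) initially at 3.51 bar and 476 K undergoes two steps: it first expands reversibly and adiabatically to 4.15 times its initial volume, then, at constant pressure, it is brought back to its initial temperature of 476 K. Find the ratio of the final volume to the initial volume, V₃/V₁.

Adiabatic step: V₂/V₁ = 4.15; T₂ = T₁·(1/4.15)^(0.31) = 306.2 K.
Isobaric step: V₃/V₂ = T₃/T₂ = 476/306.2.
V₃/V₁ = (V₂/V₁)(V₃/V₂) = 4.15 × (476/306.2) = 6.451.

V₃/V₁ ≈ 6.45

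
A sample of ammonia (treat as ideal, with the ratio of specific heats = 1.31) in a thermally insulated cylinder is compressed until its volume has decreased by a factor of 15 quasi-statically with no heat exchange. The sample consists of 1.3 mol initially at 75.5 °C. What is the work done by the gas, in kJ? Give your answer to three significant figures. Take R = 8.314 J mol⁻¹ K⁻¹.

For a reversible adiabat TV^(γ−1) is constant, so T₂ = T₁ (V₁/V₂)^(γ−1).
T₁ = 75.5 °C = 348.6 K.
T₂ = 348.6 × 15^(0.31) = 807.2 K.
Q = 0, so ΔU = W_on_gas = nCᵥΔT with Cᵥ = R/(γ−1) = 26.82 J/(mol·K).
ΔU = 1.3 × 26.82 × (807.2 − 348.6) = 15990 J.
Work done by the gas = −ΔU = -15990 J.

W ≈ -16.0 kJ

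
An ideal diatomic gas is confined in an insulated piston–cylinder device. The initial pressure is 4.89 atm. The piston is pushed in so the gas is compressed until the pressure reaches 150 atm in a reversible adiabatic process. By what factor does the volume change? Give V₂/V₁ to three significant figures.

From PV^γ = const, V₂/V₁ = (P₁/P₂)^(1/γ).
For a diatomic ideal gas γ = 7/5.
V₂/V₁ = (4.89/150)^(5/7) = 0.0867.

V₂/V₁ ≈ 0.0867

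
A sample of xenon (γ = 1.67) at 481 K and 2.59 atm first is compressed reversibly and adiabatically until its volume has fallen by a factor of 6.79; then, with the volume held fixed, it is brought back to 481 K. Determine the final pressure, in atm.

P₃ ≈ 17.6 atm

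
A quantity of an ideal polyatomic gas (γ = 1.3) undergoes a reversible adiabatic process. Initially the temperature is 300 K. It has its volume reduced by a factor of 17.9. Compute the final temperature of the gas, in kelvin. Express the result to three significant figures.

For a reversible adiabat TV^(γ−1) is constant, so T₂ = T₁ (V₁/V₂)^(γ−1).
T₂ = 300 × 17.9^(0.3) = 712.8 K.

T₂ ≈ 713 K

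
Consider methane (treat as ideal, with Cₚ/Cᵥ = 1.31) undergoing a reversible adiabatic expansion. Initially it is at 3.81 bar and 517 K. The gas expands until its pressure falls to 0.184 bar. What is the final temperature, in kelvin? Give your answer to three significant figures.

T₂ ≈ 252 K

Adiabatic: T₂/T₁ = (P₂/P₁)^((γ−1)/γ).
T₂ = 517 × (0.184/3.81)^(0.237) = 252.4 K.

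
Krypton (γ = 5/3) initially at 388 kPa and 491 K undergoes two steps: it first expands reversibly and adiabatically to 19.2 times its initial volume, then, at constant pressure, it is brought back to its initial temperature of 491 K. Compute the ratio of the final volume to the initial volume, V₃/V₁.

V₃/V₁ ≈ 138

Adiabatic step: V₂/V₁ = 19.2; T₂ = T₁·(1/19.2)^(2/3) = 68.48 K.
Isobaric step: V₃/V₂ = T₃/T₂ = 491/68.48.
V₃/V₁ = (V₂/V₁)(V₃/V₂) = 19.2 × (491/68.48) = 137.7.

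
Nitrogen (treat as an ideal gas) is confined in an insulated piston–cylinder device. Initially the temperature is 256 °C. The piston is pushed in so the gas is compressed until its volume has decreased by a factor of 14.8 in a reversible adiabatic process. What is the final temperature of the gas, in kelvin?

For a reversible adiabat TV^(γ−1) is constant, so T₂ = T₁ (V₁/V₂)^(γ−1).
For a diatomic ideal gas γ = 7/5, so γ−1 = 2/5.
T₁ = 256 °C = 529.1 K.
T₂ = 529.1 × 14.8^(2/5) = 1555 K.

T₂ ≈ 1550 K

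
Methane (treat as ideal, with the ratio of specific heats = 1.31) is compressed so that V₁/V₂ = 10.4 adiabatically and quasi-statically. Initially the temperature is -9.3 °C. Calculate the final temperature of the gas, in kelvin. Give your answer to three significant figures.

T₂ ≈ 545 K

Adiabatic: T₁V₁^(γ−1) = T₂V₂^(γ−1) ⇒ T₂ = T₁ (V₁/V₂)^(γ−1).
T₁ = -9.3 °C = 263.8 K.
T₂ = 263.8 × 10.4^(0.31) = 545.3 K.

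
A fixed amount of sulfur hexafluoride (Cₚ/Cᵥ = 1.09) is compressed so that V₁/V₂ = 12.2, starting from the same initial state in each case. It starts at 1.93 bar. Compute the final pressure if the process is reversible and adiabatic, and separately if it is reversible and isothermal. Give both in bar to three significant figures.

adiabatic: 29.5 bar; isothermal: 23.5 bar

Isothermal: P₂ = P₁(V₁/V₂) = 1.93×12.2 = 23.55 bar.
Adiabatic: P₂ = P₁(V₁/V₂)^γ = 1.93×12.2^(1.09) = 29.49 bar.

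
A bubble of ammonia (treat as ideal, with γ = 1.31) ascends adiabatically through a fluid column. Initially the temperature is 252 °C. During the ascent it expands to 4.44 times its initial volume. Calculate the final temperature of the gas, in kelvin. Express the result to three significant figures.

T₂ ≈ 331 K

For a reversible adiabat TV^(γ−1) is constant, so T₂ = T₁ (V₁/V₂)^(γ−1).
T₁ = 252 °C = 525.1 K.
T₂ = 525.1 × (1/4.44)^(0.31) = 330.8 K.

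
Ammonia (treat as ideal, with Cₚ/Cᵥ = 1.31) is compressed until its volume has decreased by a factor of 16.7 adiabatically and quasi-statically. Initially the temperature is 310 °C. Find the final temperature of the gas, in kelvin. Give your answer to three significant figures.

T₂ ≈ 1400 K

Adiabatic: T₁V₁^(γ−1) = T₂V₂^(γ−1) ⇒ T₂ = T₁ (V₁/V₂)^(γ−1).
T₁ = 310 °C = 583.1 K.
T₂ = 583.1 × 16.7^(0.31) = 1396 K.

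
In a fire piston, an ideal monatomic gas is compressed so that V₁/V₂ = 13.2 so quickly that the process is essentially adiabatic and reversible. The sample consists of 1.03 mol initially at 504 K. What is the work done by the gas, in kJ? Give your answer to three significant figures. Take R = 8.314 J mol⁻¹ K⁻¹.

For a reversible adiabat TV^(γ−1) is constant, so T₂ = T₁ (V₁/V₂)^(γ−1).
γ = 5/3 for a monatomic ideal gas, so γ−1 = 2/3.
T₂ = 504 × 13.2^(2/3) = 2815 K.
Q = 0, so ΔU = W_on_gas = nCᵥΔT with Cᵥ = R/(γ−1) = 12.47 J/(mol·K).
ΔU = 1.03 × 12.47 × (2815 − 504) = 29690 J.
Work done by the gas = −ΔU = -29690 J.

W ≈ -29.7 kJ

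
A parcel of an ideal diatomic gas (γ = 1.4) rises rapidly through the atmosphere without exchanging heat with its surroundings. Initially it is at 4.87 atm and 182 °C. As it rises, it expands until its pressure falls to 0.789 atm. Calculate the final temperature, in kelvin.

T₂ ≈ 271 K

Adiabatic: T₂/T₁ = (P₂/P₁)^((γ−1)/γ).
T₁ = 182 °C = 455.1 K.
T₂ = 455.1 × (0.789/4.87)^(0.286) = 270.6 K.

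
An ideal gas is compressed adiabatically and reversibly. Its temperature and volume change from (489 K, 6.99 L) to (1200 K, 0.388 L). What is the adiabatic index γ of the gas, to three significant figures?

γ ≈ 1.31

TV^(γ−1) = const ⇒ γ − 1 = ln(T₂/T₁) / ln(V₁/V₂).
γ = 1 + ln(1200/489) / ln(6.99/0.388) = 1.31.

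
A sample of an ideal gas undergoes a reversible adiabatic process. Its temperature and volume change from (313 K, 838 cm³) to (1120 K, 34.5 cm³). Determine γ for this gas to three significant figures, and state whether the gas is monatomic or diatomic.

TV^(γ−1) = const ⇒ γ − 1 = ln(T₂/T₁) / ln(V₁/V₂).
γ = 1 + ln(1120/313) / ln(838/34.5) = 1.4.
γ ≈ 1.40 is close to 7/5, so the gas is diatomic.

γ ≈ 1.40; diatomic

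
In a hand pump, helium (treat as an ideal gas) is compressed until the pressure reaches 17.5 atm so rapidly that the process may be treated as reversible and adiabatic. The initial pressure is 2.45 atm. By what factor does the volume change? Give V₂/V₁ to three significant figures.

V₂/V₁ ≈ 0.307

From PV^γ = const, V₂/V₁ = (P₁/P₂)^(1/γ).
For a monatomic ideal gas γ = 5/3.
V₂/V₁ = (2.45/17.5)^(3/5) = 0.3074.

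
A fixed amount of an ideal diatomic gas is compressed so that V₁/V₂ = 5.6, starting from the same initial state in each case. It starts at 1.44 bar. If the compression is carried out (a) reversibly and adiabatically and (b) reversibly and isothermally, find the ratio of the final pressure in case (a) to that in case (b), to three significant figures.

P_adiabatic / P_isothermal ≈ 1.99

For a diatomic ideal gas γ = 7/5.
Isothermal: P_b = P₁(V₁/V₂) = 1.44×5.6.
Adiabatic: P_a = P₁(V₁/V₂)^γ = 1.44×5.6^(7/5).
P_a/P_b = (V₁/V₂)^(γ−1) = 5.6^(2/5) = 1.992.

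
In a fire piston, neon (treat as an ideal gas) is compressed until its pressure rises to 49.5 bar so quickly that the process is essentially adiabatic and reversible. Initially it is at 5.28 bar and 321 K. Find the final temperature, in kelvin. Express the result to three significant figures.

Adiabatic: T₂/T₁ = (P₂/P₁)^((γ−1)/γ).
For a monatomic ideal gas γ = 5/3, so (γ−1)/γ = 2/5.
T₂ = 321 × (49.5/5.28)^(2/5) = 785.8 K.

T₂ ≈ 786 K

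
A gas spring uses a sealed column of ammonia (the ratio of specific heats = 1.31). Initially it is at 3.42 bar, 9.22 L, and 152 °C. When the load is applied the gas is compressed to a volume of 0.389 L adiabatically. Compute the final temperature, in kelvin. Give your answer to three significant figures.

T₂ ≈ 1130 K

Adiabatic: T₁V₁^(γ−1) = T₂V₂^(γ−1) ⇒ T₂ = T₁ (V₁/V₂)^(γ−1).
T₁ = 152 °C = 425.1 K.
T₂ = 425.1 × (9.22/0.389)^(0.31) = 1134 K.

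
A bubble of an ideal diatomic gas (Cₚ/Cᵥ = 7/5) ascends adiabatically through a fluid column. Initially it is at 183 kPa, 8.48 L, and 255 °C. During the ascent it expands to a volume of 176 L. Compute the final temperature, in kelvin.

T₂ ≈ 157 K

For a reversible adiabat TV^(γ−1) is constant, so T₂ = T₁ (V₁/V₂)^(γ−1).
T₁ = 255 °C = 528.1 K.
T₂ = 528.1 × (8.48/176)^(2/5) = 157 K.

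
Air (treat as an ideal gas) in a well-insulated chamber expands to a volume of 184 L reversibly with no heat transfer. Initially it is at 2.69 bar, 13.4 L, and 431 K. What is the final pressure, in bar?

Since PV^γ is constant along a reversible adiabat, P₂ = P₁ (V₁/V₂)^γ.
γ = 7/5 for a diatomic ideal gas.
P₂ = 2.69 × (13.4/184)^(7/5) = 0.0687 bar.

P₂ ≈ 0.0687 bar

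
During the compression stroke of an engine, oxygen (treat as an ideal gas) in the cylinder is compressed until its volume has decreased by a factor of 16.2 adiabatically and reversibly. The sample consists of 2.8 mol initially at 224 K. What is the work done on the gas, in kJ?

Adiabatic: T₁V₁^(γ−1) = T₂V₂^(γ−1) ⇒ T₂ = T₁ (V₁/V₂)^(γ−1).
γ = 7/5 for a diatomic ideal gas, so γ−1 = 2/5.
T₂ = 224 × 16.2^(2/5) = 682.4 K.
Q = 0, so ΔU = W_on_gas = nCᵥΔT with Cᵥ = R/(γ−1) = 20.79 J/(mol·K).
ΔU = 2.8 × 20.79 × (682.4 − 224) = 26680 J.

W ≈ 26.7 kJ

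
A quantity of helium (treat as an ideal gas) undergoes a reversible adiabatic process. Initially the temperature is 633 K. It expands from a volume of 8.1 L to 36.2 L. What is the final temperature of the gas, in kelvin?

T₂ ≈ 233 K

Adiabatic: T₁V₁^(γ−1) = T₂V₂^(γ−1) ⇒ T₂ = T₁ (V₁/V₂)^(γ−1).
For a monatomic ideal gas γ = 5/3, so γ−1 = 2/3.
T₂ = 633 × (8.1/36.2)^(2/3) = 233.3 K.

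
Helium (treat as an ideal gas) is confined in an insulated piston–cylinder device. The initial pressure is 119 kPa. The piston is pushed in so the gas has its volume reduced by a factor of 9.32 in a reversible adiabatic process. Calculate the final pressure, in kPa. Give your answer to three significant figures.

Since PV^γ is constant along a reversible adiabat, P₂ = P₁ (V₁/V₂)^γ.
For a monatomic ideal gas γ = 5/3.
P₂ = 119 × 9.32^(5/3) = 4912 kPa.

P₂ ≈ 4910 kPa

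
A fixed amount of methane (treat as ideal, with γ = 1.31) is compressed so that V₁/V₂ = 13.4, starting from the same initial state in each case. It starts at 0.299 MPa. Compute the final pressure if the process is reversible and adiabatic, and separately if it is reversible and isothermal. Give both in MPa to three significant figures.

adiabatic: 8.96 MPa; isothermal: 4.01 MPa

Isothermal: P₂ = P₁(V₁/V₂) = 0.299×13.4 = 4.007 MPa.
Adiabatic: P₂ = P₁(V₁/V₂)^γ = 0.299×13.4^(1.31) = 8.957 MPa.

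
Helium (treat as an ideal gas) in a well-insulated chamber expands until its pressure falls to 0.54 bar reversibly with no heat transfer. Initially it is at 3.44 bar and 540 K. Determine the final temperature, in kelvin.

T₂ ≈ 257 K

Along an adiabat T P^((1−γ)/γ) is constant, so T₂ = T₁ (P₂/P₁)^((γ−1)/γ).
For a monatomic ideal gas γ = 5/3, so (γ−1)/γ = 2/5.
T₂ = 540 × (0.54/3.44)^(2/5) = 257.5 K.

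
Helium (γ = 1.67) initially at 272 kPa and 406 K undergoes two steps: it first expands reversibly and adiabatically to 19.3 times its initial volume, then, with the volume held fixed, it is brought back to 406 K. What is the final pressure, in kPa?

P₃ ≈ 14.1 kPa

Adiabatic step (PV^γ = const): P₂ = 272×(1/19.3)^(1.67) = 1.939 kPa; T₂ = 406×(1/19.3)^(0.67) = 55.87 K.
Isochoric: P₃ = P₂(T₃/T₂) = 1.939 × (406/55.87) = 14.09 kPa.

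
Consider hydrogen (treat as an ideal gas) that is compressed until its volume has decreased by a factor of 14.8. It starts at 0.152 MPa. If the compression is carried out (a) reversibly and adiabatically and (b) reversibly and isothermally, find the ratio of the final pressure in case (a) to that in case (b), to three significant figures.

P_adiabatic / P_isothermal ≈ 2.94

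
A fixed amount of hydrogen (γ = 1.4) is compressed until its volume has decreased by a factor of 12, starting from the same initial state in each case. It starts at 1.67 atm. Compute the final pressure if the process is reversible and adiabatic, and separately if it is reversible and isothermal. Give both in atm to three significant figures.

Isothermal: P₂ = P₁(V₁/V₂) = 1.67×12 = 20.04 atm.
Adiabatic: P₂ = P₁(V₁/V₂)^γ = 1.67×12^(1.4) = 54.15 atm.

adiabatic: 54.1 atm; isothermal: 20.0 atm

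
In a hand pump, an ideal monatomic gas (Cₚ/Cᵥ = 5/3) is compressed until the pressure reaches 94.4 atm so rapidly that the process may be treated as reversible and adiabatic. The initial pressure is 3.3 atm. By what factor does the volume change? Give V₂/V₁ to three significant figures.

From PV^γ = const, V₂/V₁ = (P₁/P₂)^(1/γ).
V₂/V₁ = (3.3/94.4)^(3/5) = 0.1337.

V₂/V₁ ≈ 0.134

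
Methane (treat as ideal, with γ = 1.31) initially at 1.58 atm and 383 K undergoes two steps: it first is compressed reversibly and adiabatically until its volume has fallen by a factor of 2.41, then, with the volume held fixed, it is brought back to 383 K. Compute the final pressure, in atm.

P₃ ≈ 3.81 atm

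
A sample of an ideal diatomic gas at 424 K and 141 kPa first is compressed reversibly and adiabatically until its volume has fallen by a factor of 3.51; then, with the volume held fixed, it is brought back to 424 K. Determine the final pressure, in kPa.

For a diatomic ideal gas γ = 7/5.
Adiabatic step (PV^γ = const): P₂ = 141×3.51^(7/5) = 817.8 kPa; T₂ = 424×3.51^(2/5) = 700.6 K.
Isochoric: P₃ = P₂(T₃/T₂) = 817.8 × (424/700.6) = 494.9 kPa.

P₃ ≈ 495 kPa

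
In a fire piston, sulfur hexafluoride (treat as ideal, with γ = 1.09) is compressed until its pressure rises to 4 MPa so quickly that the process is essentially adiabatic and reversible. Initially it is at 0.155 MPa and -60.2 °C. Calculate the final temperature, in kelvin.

T₂ ≈ 279 K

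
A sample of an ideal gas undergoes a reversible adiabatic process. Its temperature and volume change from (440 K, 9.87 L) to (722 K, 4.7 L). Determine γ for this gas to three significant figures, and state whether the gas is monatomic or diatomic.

TV^(γ−1) = const ⇒ γ − 1 = ln(T₂/T₁) / ln(V₁/V₂).
γ = 1 + ln(722/440) / ln(9.87/4.7) = 1.668.
γ ≈ 1.67 is close to 5/3, so the gas is monatomic.

γ ≈ 1.67; monatomic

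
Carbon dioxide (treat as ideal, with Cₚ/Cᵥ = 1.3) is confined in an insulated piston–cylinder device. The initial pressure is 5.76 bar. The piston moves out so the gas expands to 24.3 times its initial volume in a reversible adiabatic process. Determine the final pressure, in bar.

P₂ ≈ 0.0910 bar

Adiabatic: P₁V₁^γ = P₂V₂^γ ⇒ P₂ = P₁ (V₁/V₂)^γ.
P₂ = 5.76 × (1/24.3)^(1.3) = 0.09102 bar.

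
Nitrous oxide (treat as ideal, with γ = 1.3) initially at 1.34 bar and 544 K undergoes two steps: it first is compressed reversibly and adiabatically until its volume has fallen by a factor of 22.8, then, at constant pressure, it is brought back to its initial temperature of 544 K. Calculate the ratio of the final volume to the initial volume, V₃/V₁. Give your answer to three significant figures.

Adiabatic step: V₂/V₁ = 0.04386; T₂ = T₁·22.8^(0.3) = 1390 K.
Isobaric step: V₃/V₂ = T₃/T₂ = 544/1390.
V₃/V₁ = (V₂/V₁)(V₃/V₂) = 0.04386 × (544/1390) = 0.01717.

V₃/V₁ ≈ 0.0172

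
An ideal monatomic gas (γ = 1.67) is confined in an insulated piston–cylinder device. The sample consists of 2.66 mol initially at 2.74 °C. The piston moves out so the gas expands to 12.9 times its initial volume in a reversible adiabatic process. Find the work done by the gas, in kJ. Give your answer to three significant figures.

Adiabatic: T₁V₁^(γ−1) = T₂V₂^(γ−1) ⇒ T₂ = T₁ (V₁/V₂)^(γ−1).
T₁ = 2.74 °C = 275.9 K.
T₂ = 275.9 × (1/12.9)^(0.67) = 49.73 K.
Q = 0, so ΔU = W_on_gas = nCᵥΔT with Cᵥ = R/(γ−1) = 12.41 J/(mol·K).
ΔU = 2.66 × 12.41 × (49.73 − 275.9) = -7465 J.
Work done by the gas = −ΔU = 7465 J.

W ≈ 7.46 kJ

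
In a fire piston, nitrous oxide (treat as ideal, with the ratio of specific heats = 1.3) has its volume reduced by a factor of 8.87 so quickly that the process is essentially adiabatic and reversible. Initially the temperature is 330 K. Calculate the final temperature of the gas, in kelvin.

T₂ ≈ 635 K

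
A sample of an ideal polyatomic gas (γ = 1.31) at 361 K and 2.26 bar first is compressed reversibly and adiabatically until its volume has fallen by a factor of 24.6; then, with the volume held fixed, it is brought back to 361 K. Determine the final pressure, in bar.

P₃ ≈ 55.6 bar

Adiabatic step (PV^γ = const): P₂ = 2.26×24.6^(1.31) = 150 bar; T₂ = 361×24.6^(0.31) = 974.3 K.
Isochoric: P₃ = P₂(T₃/T₂) = 150 × (361/974.3) = 55.6 bar.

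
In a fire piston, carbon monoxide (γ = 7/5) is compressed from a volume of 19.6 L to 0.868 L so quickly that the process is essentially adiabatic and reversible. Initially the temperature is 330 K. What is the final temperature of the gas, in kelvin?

T₂ ≈ 1150 K

For a reversible adiabat TV^(γ−1) is constant, so T₂ = T₁ (V₁/V₂)^(γ−1).
T₂ = 330 × (19.6/0.868)^(2/5) = 1148 K.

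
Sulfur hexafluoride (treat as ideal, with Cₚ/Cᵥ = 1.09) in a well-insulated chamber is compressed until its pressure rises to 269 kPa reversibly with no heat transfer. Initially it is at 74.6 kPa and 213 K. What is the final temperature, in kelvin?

T₂ ≈ 237 K

Adiabatic: T₂/T₁ = (P₂/P₁)^((γ−1)/γ).
T₂ = 213 × (269/74.6)^(0.0826) = 236.8 K.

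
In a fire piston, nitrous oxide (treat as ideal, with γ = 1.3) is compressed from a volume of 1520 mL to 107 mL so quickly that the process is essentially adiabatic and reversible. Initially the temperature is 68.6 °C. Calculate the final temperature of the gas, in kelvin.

Adiabatic: T₁V₁^(γ−1) = T₂V₂^(γ−1) ⇒ T₂ = T₁ (V₁/V₂)^(γ−1).
T₁ = 68.6 °C = 341.8 K.
T₂ = 341.8 × (1520/107)^(0.3) = 757.6 K.

T₂ ≈ 758 K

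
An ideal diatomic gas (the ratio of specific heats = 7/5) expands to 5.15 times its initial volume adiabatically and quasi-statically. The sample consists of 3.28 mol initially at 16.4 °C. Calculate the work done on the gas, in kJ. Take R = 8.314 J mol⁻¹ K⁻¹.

Adiabatic: T₁V₁^(γ−1) = T₂V₂^(γ−1) ⇒ T₂ = T₁ (V₁/V₂)^(γ−1).
T₁ = 16.4 °C = 289.5 K.
T₂ = 289.5 × (1/5.15)^(2/5) = 150.3 K.
Q = 0, so ΔU = W_on_gas = nCᵥΔT with Cᵥ = R/(γ−1) = 20.79 J/(mol·K).
ΔU = 3.28 × 20.79 × (150.3 − 289.5) = -9492 J.

W ≈ -9.49 kJ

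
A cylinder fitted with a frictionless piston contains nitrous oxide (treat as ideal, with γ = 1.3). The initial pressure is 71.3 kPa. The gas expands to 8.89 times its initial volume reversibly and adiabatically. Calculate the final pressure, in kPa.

P₂ ≈ 4.16 kPa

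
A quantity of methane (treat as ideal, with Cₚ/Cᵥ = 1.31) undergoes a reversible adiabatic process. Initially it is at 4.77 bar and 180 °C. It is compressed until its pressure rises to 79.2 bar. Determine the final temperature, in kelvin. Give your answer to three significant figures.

Along an adiabat T P^((1−γ)/γ) is constant, so T₂ = T₁ (P₂/P₁)^((γ−1)/γ).
T₁ = 180 °C = 453.1 K.
T₂ = 453.1 × (79.2/4.77)^(0.237) = 881 K.

T₂ ≈ 881 K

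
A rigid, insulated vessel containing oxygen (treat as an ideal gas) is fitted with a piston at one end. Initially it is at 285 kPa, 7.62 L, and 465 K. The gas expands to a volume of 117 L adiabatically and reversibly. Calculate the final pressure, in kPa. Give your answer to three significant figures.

P₂ ≈ 6.22 kPa

Since PV^γ is constant along a reversible adiabat, P₂ = P₁ (V₁/V₂)^γ.
γ = 7/5 for a diatomic ideal gas.
P₂ = 285 × (7.62/117)^(7/5) = 6.225 kPa.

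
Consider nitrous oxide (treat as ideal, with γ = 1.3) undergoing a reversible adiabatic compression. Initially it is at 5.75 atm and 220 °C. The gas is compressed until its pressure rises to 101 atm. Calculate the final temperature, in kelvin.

Adiabatic: T₂/T₁ = (P₂/P₁)^((γ−1)/γ).
T₁ = 220 °C = 493.1 K.
T₂ = 493.1 × (101/5.75)^(0.231) = 955.4 K.

T₂ ≈ 955 K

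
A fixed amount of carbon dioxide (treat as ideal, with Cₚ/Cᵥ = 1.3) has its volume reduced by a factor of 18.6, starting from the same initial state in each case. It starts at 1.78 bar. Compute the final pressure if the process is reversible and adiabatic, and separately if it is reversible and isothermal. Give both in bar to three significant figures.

adiabatic: 79.6 bar; isothermal: 33.1 bar

Isothermal: P₂ = P₁(V₁/V₂) = 1.78×18.6 = 33.11 bar.
Adiabatic: P₂ = P₁(V₁/V₂)^γ = 1.78×18.6^(1.3) = 79.58 bar.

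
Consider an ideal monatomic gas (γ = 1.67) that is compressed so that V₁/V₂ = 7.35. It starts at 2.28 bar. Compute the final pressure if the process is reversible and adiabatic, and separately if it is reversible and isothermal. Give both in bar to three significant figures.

Isothermal: P₂ = P₁(V₁/V₂) = 2.28×7.35 = 16.76 bar.
Adiabatic: P₂ = P₁(V₁/V₂)^γ = 2.28×7.35^(1.67) = 63.77 bar.

adiabatic: 63.8 bar; isothermal: 16.8 bar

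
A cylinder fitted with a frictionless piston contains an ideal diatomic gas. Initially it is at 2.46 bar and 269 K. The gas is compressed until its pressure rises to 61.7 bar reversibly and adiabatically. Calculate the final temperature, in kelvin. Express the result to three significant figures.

T₂ ≈ 675 K

Adiabatic: T₂/T₁ = (P₂/P₁)^((γ−1)/γ).
For a diatomic ideal gas γ = 7/5, so (γ−1)/γ = 2/7.
T₂ = 269 × (61.7/2.46)^(2/7) = 675.4 K.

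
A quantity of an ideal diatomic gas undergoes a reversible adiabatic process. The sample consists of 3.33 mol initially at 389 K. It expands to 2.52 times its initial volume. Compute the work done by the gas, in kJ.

W ≈ 8.32 kJ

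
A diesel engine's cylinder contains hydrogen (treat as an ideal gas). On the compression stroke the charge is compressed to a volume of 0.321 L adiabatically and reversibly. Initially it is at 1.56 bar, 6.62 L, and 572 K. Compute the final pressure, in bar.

Adiabatic: P₁V₁^γ = P₂V₂^γ ⇒ P₂ = P₁ (V₁/V₂)^γ.
γ = 7/5 for a diatomic ideal gas.
P₂ = 1.56 × (6.62/0.321)^(7/5) = 107.9 bar.

P₂ ≈ 108 bar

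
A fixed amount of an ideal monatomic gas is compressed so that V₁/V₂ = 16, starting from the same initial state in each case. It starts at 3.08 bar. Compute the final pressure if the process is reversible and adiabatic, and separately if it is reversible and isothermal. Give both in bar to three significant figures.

adiabatic: 313 bar; isothermal: 49.3 bar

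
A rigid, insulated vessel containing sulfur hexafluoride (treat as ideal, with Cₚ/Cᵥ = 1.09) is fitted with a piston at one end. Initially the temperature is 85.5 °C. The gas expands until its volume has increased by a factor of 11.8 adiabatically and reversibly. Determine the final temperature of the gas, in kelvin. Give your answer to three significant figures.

T₂ ≈ 287 K

Adiabatic: T₁V₁^(γ−1) = T₂V₂^(γ−1) ⇒ T₂ = T₁ (V₁/V₂)^(γ−1).
T₁ = 85.5 °C = 358.6 K.
T₂ = 358.6 × (1/11.8)^(0.09) = 287.2 K.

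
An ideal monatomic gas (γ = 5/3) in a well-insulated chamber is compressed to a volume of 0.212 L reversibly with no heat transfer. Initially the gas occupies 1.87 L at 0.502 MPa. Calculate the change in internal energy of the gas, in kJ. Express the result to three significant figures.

ΔU ≈ 4.60 kJ

P₂ = P₁(V₁/V₂)^γ = 0.502×(1.87/0.212)^(5/3) = 18.9 MPa.
For a reversible adiabat, W_by_gas = (P₁V₁ − P₂V₂)/(γ−1).
W_by = (502000×0.00187 − 1.89×10^7×0.000212) / (2/3) = -4603 J.
Q = 0 ⇒ ΔU = −W_by = 4603 J.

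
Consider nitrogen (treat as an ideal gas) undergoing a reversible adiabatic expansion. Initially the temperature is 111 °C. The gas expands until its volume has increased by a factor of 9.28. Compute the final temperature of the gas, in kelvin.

T₂ ≈ 158 K

For a reversible adiabat TV^(γ−1) is constant, so T₂ = T₁ (V₁/V₂)^(γ−1).
For a diatomic ideal gas γ = 7/5, so γ−1 = 2/5.
T₁ = 111 °C = 384.1 K.
T₂ = 384.1 × (1/9.28)^(2/5) = 157.6 K.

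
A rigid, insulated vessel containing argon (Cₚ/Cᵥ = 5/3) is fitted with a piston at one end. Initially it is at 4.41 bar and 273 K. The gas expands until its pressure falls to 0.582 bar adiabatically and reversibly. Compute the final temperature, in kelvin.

T₂ ≈ 121 K

Along an adiabat T P^((1−γ)/γ) is constant, so T₂ = T₁ (P₂/P₁)^((γ−1)/γ).
T₂ = 273 × (0.582/4.41)^(2/5) = 121.4 K.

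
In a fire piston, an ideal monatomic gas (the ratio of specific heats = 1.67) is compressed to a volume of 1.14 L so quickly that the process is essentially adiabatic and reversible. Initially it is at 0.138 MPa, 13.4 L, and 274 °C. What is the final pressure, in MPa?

P₂ ≈ 8.45 MPa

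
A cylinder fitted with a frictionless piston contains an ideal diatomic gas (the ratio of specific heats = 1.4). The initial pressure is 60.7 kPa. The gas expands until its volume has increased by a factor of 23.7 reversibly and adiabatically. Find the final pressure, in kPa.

Adiabatic: P₁V₁^γ = P₂V₂^γ ⇒ P₂ = P₁ (V₁/V₂)^γ.
P₂ = 60.7 × (1/23.7)^(1.4) = 0.722 kPa.

P₂ ≈ 0.722 kPa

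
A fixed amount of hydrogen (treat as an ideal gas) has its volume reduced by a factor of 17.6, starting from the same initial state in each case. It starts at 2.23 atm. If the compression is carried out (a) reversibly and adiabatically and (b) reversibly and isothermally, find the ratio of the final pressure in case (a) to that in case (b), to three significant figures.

P_adiabatic / P_isothermal ≈ 3.15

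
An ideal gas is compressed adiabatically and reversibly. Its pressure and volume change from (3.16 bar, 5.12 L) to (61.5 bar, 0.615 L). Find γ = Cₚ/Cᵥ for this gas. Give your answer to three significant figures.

PV^γ = const ⇒ γ = ln(P₂/P₁) / ln(V₁/V₂).
γ = ln(61.5/3.16) / ln(5.12/0.615) = 1.401.

γ ≈ 1.40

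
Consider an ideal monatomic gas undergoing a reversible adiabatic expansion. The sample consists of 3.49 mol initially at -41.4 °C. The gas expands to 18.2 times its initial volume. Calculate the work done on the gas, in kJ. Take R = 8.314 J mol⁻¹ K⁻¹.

W ≈ -8.63 kJ

For a reversible adiabat TV^(γ−1) is constant, so T₂ = T₁ (V₁/V₂)^(γ−1).
γ = 5/3 for a monatomic ideal gas, so γ−1 = 2/3.
T₁ = -41.4 °C = 231.7 K.
T₂ = 231.7 × (1/18.2)^(2/3) = 33.49 K.
Q = 0, so ΔU = W_on_gas = nCᵥΔT with Cᵥ = R/(γ−1) = 12.47 J/(mol·K).
ΔU = 3.49 × 12.47 × (33.49 − 231.7) = -8629 J.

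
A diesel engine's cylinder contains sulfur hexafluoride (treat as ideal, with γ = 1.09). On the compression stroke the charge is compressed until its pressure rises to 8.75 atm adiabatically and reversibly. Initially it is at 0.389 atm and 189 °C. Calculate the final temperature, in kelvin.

Adiabatic: T₂/T₁ = (P₂/P₁)^((γ−1)/γ).
T₁ = 189 °C = 462.1 K.
T₂ = 462.1 × (8.75/0.389)^(0.0826) = 597.6 K.

T₂ ≈ 598 K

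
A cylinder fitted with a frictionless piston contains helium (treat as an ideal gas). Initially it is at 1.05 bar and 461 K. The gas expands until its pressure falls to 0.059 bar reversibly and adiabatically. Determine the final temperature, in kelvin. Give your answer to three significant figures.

Along an adiabat T P^((1−γ)/γ) is constant, so T₂ = T₁ (P₂/P₁)^((γ−1)/γ).
For a monatomic ideal gas γ = 5/3, so (γ−1)/γ = 2/5.
T₂ = 461 × (0.059/1.05)^(2/5) = 145.7 K.

T₂ ≈ 146 K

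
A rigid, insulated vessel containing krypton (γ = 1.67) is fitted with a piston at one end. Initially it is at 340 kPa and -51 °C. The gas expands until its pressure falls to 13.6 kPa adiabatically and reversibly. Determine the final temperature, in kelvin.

Along an adiabat T P^((1−γ)/γ) is constant, so T₂ = T₁ (P₂/P₁)^((γ−1)/γ).
T₁ = -51 °C = 222.1 K.
T₂ = 222.1 × (13.6/340)^(0.401) = 61.07 K.

T₂ ≈ 61.1 K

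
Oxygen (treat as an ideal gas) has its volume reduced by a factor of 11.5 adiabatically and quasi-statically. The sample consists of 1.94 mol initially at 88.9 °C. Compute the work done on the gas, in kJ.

Adiabatic: T₁V₁^(γ−1) = T₂V₂^(γ−1) ⇒ T₂ = T₁ (V₁/V₂)^(γ−1).
γ = 7/5 for a diatomic ideal gas, so γ−1 = 2/5.
T₁ = 88.9 °C = 362 K.
T₂ = 362 × 11.5^(2/5) = 961.7 K.
Q = 0, so ΔU = W_on_gas = nCᵥΔT with Cᵥ = R/(γ−1) = 20.79 J/(mol·K).
ΔU = 1.94 × 20.79 × (961.7 − 362) = 24180 J.

W ≈ 24.2 kJ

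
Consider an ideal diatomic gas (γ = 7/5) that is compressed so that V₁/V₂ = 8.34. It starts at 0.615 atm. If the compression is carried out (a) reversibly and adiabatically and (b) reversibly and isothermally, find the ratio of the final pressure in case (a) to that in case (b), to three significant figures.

Isothermal: P_b = P₁(V₁/V₂) = 0.615×8.34.
Adiabatic: P_a = P₁(V₁/V₂)^γ = 0.615×8.34^(7/5).
P_a/P_b = (V₁/V₂)^(γ−1) = 8.34^(2/5) = 2.336.

P_adiabatic / P_isothermal ≈ 2.34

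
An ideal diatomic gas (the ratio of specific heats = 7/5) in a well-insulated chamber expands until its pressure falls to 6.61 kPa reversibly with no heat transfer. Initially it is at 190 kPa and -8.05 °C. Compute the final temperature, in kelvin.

Adiabatic: T₂/T₁ = (P₂/P₁)^((γ−1)/γ).
T₁ = -8.05 °C = 265.1 K.
T₂ = 265.1 × (6.61/190)^(2/7) = 101.6 K.

T₂ ≈ 102 K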